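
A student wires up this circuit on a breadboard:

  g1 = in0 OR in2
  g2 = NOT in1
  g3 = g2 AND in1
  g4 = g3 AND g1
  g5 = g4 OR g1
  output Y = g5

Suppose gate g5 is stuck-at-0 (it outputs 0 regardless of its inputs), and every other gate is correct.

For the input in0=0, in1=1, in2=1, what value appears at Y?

0

Propagate with g5 forced: g1=1, g2=0, g3=0, g4=0, g5=0 [stuck-at-0].
So Y = 0. (Without the fault it would be 1.)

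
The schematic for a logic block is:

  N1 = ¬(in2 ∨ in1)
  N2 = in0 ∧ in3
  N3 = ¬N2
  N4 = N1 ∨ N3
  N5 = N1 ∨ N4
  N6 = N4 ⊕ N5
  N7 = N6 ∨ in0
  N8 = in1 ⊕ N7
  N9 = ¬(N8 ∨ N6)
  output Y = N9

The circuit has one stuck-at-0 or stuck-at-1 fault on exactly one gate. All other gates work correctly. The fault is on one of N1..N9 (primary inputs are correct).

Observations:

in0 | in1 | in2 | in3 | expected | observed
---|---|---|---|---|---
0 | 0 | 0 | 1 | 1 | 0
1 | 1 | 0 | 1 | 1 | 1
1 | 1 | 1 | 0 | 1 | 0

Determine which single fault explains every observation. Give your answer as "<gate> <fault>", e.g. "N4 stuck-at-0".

Fault-free values for test 1 (in0=0, in1=0, in2=0, in3=1): N1=1, N2=0, N3=1, N4=1, N5=1, N6=0, N7=0, N8=0, N9=1, giving Y=1. Observed 0.
Test 1: faults giving observed 0 are {N4 stuck-at-0, N5 stuck-at-0, N6 stuck-at-1, N7 stuck-at-1, N8 stuck-at-1, N9 stuck-at-0}.
Test 2 (in0=1, in1=1, in2=0, in3=1): fault-free N1=0, N2=1, N3=0, N4=0, N5=0, N6=0, N7=1, N8=0, N9=1 → 1; observed 1. Eliminates N6 stuck-at-1, N8 stuck-at-1, N9 stuck-at-0.
Test 3 (in0=1, in1=1, in2=1, in3=0): fault-free N1=0, N2=0, N3=1, N4=1, N5=1, N6=0, N7=1, N8=0, N9=1 → 1; observed 0. Eliminates N4 stuck-at-0, N7 stuck-at-1.
Only N5 stuck-at-0 is consistent with every test.

N5 stuck-at-0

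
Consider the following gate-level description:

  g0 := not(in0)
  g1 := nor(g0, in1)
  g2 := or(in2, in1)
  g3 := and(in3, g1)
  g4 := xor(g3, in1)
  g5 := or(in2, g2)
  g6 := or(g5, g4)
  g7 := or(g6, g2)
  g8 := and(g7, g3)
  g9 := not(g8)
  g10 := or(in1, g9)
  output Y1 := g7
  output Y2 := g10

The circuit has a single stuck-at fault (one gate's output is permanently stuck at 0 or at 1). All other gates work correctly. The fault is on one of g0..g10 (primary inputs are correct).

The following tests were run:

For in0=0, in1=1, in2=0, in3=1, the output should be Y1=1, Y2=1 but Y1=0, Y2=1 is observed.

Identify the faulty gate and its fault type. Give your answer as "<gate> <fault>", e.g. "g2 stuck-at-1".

g7 stuck-at-0

Fault-free values for test 1 (in0=0, in1=1, in2=0, in3=1): g0=1, g1=0, g2=1, g3=0, g4=1, g5=1, g6=1, g7=1, g8=0, g9=1, g10=1, giving Y1=1, Y2=1. Observed Y1=0, Y2=1.
Test 1: faults giving observed Y1=0, Y2=1 are {g7 stuck-at-0}.
Only g7 stuck-at-0 is consistent with every test.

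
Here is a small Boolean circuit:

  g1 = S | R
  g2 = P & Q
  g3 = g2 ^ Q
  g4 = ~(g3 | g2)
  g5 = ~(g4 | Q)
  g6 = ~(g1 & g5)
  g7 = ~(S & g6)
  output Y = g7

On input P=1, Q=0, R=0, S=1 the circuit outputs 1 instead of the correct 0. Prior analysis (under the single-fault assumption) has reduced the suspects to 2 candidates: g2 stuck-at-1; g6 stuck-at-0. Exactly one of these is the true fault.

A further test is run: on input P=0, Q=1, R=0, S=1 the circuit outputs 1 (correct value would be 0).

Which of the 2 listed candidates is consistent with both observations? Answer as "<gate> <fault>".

g6 stuck-at-0

Evaluate each candidate on input P=0, Q=1, R=0, S=1:
  g2 stuck-at-1: g1=1, g2=1 [stuck-at-1], g3=0, g4=0, g5=0, g6=1, g7=0 → 0 — eliminated
  g6 stuck-at-0: g1=1, g2=0, g3=1, g4=0, g5=0, g6=0 [stuck-at-0], g7=1 → 1 — matches
Only g6 stuck-at-0 reproduces the observed 1.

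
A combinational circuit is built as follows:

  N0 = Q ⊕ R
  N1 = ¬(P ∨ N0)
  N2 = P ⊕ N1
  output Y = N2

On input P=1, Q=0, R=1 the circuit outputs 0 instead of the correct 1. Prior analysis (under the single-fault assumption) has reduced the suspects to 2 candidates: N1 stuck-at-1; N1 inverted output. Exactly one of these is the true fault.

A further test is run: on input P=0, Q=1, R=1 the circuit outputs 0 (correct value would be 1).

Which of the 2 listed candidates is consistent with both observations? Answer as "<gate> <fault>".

Evaluate each candidate on input P=0, Q=1, R=1:
  N1 stuck-at-1: N0=0, N1=1 [stuck-at-1], N2=1 → 1 — eliminated
  N1 inverted output: N0=0, N1=0 [inverted output], N2=0 → 0 — matches
Only N1 inverted output reproduces the observed 0.

N1 inverted output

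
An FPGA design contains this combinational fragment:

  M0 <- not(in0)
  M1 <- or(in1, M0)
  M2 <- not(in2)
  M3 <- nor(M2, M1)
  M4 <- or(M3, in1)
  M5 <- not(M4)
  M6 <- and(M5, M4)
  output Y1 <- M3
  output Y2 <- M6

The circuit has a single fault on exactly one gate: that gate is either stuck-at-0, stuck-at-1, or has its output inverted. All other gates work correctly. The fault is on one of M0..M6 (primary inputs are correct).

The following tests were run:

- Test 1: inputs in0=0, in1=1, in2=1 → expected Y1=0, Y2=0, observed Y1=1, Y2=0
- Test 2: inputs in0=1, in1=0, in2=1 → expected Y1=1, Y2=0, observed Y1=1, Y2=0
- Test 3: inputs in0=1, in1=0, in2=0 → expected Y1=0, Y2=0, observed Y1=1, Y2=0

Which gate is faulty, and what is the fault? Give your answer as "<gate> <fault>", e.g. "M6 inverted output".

Fault-free values for test 1 (in0=0, in1=1, in2=1): M0=1, M1=1, M2=0, M3=0, M4=1, M5=0, M6=0, giving Y1=0, Y2=0. Observed Y1=1, Y2=0.
Test 1: faults giving observed Y1=1, Y2=0 are {M1 stuck-at-0, M1 inverted output, M3 stuck-at-1, M3 inverted output}.
Test 2 (in0=1, in1=0, in2=1): fault-free M0=0, M1=0, M2=0, M3=1, M4=1, M5=0, M6=0 → Y1=1, Y2=0; observed Y1=1, Y2=0. Eliminates M1 inverted output, M3 inverted output.
Test 3 (in0=1, in1=0, in2=0): fault-free M0=0, M1=0, M2=1, M3=0, M4=0, M5=1, M6=0 → Y1=0, Y2=0; observed Y1=1, Y2=0. Eliminates M1 stuck-at-0.
Only M3 stuck-at-1 is consistent with every test.

M3 stuck-at-1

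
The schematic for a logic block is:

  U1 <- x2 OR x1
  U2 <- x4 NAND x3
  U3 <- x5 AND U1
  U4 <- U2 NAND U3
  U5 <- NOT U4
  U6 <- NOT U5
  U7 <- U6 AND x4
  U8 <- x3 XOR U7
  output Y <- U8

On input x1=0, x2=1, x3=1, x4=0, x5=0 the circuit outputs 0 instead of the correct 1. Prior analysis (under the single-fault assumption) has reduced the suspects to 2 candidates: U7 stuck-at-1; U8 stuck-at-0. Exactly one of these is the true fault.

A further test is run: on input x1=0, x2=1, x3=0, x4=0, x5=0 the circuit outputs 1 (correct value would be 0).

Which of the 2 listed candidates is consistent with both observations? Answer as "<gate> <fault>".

U7 stuck-at-1

Evaluate each candidate on input x1=0, x2=1, x3=0, x4=0, x5=0:
  U7 stuck-at-1: U1=1, U2=1, U3=0, U4=1, U5=0, U6=1, U7=1 [stuck-at-1], U8=1 → 1 — matches
  U8 stuck-at-0: U1=1, U2=1, U3=0, U4=1, U5=0, U6=1, U7=0, U8=0 [stuck-at-0] → 0 — eliminated
Only U7 stuck-at-1 reproduces the observed 1.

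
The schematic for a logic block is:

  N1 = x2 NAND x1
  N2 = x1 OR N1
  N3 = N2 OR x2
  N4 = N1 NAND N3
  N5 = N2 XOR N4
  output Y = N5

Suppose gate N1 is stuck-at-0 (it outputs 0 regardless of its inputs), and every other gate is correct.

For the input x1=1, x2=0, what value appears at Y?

0

Propagate with N1 forced: N1=0 [stuck-at-0], N2=1, N3=1, N4=1, N5=0.
So Y = 0. (Without the fault it would be 1.)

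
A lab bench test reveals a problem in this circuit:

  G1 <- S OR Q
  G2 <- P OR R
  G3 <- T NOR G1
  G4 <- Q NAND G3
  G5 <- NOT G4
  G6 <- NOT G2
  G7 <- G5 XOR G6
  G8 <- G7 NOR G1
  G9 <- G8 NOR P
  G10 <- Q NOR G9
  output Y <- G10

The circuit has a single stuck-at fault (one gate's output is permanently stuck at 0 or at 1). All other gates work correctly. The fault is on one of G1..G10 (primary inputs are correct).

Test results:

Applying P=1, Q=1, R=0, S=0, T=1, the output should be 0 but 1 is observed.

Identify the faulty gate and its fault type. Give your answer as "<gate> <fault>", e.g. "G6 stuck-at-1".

Fault-free values for test 1 (P=1, Q=1, R=0, S=0, T=1): G1=1, G2=1, G3=0, G4=1, G5=0, G6=0, G7=0, G8=0, G9=0, G10=0, giving Y=0. Observed 1.
Test 1: faults giving observed 1 are {G10 stuck-at-1}.
Only G10 stuck-at-1 is consistent with every test.

G10 stuck-at-1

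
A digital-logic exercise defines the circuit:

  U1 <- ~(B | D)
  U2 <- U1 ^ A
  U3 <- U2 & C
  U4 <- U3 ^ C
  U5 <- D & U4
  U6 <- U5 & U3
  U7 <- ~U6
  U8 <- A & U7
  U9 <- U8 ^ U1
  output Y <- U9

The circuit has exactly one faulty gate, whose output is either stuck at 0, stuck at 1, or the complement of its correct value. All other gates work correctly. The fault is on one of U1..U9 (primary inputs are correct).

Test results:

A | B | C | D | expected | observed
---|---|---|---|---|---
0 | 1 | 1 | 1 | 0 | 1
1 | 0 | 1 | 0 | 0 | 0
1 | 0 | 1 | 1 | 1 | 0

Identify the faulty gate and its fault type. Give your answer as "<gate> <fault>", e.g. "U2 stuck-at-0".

U1 stuck-at-1

Fault-free values for test 1 (A=0, B=1, C=1, D=1): U1=0, U2=0, U3=0, U4=1, U5=1, U6=0, U7=1, U8=0, U9=0, giving Y=0. Observed 1.
Test 1: faults giving observed 1 are {U1 stuck-at-1, U1 inverted output, U8 stuck-at-1, U8 inverted output, U9 stuck-at-1, U9 inverted output}.
Test 2 (A=1, B=0, C=1, D=0): fault-free U1=1, U2=0, U3=0, U4=1, U5=0, U6=0, U7=1, U8=1, U9=0 → 0; observed 0. Eliminates U1 inverted output, U8 inverted output, U9 stuck-at-1, U9 inverted output.
Test 3 (A=1, B=0, C=1, D=1): fault-free U1=0, U2=1, U3=1, U4=0, U5=0, U6=0, U7=1, U8=1, U9=1 → 1; observed 0. Eliminates U8 stuck-at-1.
Only U1 stuck-at-1 is consistent with every test.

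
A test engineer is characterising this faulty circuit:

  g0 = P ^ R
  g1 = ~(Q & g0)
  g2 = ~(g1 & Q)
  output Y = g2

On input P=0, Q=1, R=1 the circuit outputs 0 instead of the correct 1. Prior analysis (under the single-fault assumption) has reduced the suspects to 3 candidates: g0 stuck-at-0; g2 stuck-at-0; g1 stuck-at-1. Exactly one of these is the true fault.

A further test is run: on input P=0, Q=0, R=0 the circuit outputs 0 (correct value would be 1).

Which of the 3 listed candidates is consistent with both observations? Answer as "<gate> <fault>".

g2 stuck-at-0

Evaluate each candidate on input P=0, Q=0, R=0:
  g0 stuck-at-0: g0=0 [stuck-at-0], g1=1, g2=1 → 1 — eliminated
  g2 stuck-at-0: g0=0, g1=1, g2=0 [stuck-at-0] → 0 — matches
  g1 stuck-at-1: g0=0, g1=1 [stuck-at-1], g2=1 → 1 — eliminated
Only g2 stuck-at-0 reproduces the observed 0.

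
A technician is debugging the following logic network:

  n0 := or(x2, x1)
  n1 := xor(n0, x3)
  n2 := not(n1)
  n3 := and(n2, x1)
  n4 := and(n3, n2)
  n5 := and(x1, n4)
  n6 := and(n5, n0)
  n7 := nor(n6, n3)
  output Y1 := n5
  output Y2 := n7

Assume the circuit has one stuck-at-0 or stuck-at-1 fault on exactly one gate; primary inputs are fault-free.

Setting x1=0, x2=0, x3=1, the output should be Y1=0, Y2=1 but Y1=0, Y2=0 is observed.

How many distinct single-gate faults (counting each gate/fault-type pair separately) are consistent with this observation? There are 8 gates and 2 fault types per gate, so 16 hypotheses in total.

3

Fault-free: n0=0, n1=1, n2=0, n3=0, n4=0, n5=0, n6=0, n7=1 → Y1=0, Y2=1. Observed Y1=0, Y2=0.
  n0: none of the 2 fault types match ✗
  n1: none of the 2 fault types match ✗
  n2: none of the 2 fault types match ✗
  n3: stuck-at-1 ✓; others ✗
  n4: none of the 2 fault types match ✗
  n5: none of the 2 fault types match ✗
  n6: stuck-at-1 ✓; others ✗
  n7: stuck-at-0 ✓; others ✗
Consistent faults: {n3 stuck-at-1, n6 stuck-at-1, n7 stuck-at-0} — 3 in all.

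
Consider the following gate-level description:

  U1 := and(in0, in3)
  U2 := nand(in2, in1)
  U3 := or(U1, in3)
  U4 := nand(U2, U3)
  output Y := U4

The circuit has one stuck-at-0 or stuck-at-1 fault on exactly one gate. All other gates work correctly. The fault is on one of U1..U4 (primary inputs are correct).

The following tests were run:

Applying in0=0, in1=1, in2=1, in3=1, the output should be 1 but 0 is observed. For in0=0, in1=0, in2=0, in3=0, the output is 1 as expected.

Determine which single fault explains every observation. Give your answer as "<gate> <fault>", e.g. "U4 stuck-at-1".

U2 stuck-at-1

Fault-free values for test 1 (in0=0, in1=1, in2=1, in3=1): U1=0, U2=0, U3=1, U4=1, giving Y=1. Observed 0.
Test 1: faults giving observed 0 are {U2 stuck-at-1, U4 stuck-at-0}.
Test 2 (in0=0, in1=0, in2=0, in3=0): fault-free U1=0, U2=1, U3=0, U4=1 → 1; observed 1. Eliminates U4 stuck-at-0.
Only U2 stuck-at-1 is consistent with every test.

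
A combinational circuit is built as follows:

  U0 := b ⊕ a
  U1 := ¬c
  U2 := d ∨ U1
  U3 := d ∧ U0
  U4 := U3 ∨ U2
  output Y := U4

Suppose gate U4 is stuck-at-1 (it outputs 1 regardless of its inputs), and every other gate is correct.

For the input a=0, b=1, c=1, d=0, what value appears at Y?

1

Propagate with U4 forced: U0=1, U1=0, U2=0, U3=0, U4=1 [stuck-at-1].
So Y = 1. (Without the fault it would be 0.)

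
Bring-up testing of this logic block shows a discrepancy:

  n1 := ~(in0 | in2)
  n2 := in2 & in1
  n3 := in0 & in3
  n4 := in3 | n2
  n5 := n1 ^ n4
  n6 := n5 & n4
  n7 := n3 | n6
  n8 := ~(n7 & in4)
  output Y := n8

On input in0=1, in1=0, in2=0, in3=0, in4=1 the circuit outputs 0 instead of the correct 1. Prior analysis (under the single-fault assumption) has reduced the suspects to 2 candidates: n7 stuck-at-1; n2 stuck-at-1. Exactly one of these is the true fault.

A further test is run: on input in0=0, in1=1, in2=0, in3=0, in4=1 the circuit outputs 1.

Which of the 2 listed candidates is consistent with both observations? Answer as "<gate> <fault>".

n2 stuck-at-1

Evaluate each candidate on input in0=0, in1=1, in2=0, in3=0, in4=1:
  n7 stuck-at-1: n1=1, n2=0, n3=0, n4=0, n5=1, n6=0, n7=1 [stuck-at-1], n8=0 → 0 — eliminated
  n2 stuck-at-1: n1=1, n2=1 [stuck-at-1], n3=0, n4=1, n5=0, n6=0, n7=0, n8=1 → 1 — matches
Only n2 stuck-at-1 reproduces the observed 1.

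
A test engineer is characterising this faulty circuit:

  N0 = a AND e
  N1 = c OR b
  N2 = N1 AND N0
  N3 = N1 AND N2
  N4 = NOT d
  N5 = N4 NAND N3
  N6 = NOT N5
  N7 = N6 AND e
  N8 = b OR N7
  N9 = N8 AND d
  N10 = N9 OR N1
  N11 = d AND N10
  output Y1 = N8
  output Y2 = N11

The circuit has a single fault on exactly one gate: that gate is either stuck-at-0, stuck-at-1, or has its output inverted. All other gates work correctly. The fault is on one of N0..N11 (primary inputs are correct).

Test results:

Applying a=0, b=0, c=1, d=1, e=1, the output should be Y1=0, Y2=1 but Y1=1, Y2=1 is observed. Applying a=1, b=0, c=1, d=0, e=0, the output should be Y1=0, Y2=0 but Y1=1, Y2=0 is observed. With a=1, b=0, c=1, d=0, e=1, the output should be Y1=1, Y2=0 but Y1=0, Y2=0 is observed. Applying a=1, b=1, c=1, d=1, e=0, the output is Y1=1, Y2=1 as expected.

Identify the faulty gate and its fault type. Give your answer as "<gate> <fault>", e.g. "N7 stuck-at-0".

Fault-free values for test 1 (a=0, b=0, c=1, d=1, e=1): N0=0, N1=1, N2=0, N3=0, N4=0, N5=1, N6=0, N7=0, N8=0, N9=0, N10=1, N11=1, giving Y1=0, Y2=1. Observed Y1=1, Y2=1.
Test 1: faults giving observed Y1=1, Y2=1 are {N5 stuck-at-0, N5 inverted output, N6 stuck-at-1, N6 inverted output, N7 stuck-at-1, N7 inverted output, N8 stuck-at-1, N8 inverted output}.
Test 2 (a=1, b=0, c=1, d=0, e=0): fault-free N0=0, N1=1, N2=0, N3=0, N4=1, N5=1, N6=0, N7=0, N8=0, N9=0, N10=1, N11=0 → Y1=0, Y2=0; observed Y1=1, Y2=0. Eliminates N5 stuck-at-0, N5 inverted output, N6 stuck-at-1, N6 inverted output.
Test 3 (a=1, b=0, c=1, d=0, e=1): fault-free N0=1, N1=1, N2=1, N3=1, N4=1, N5=0, N6=1, N7=1, N8=1, N9=0, N10=1, N11=0 → Y1=1, Y2=0; observed Y1=0, Y2=0. Eliminates N7 stuck-at-1, N8 stuck-at-1.
Test 4 (a=1, b=1, c=1, d=1, e=0): fault-free N0=0, N1=1, N2=0, N3=0, N4=0, N5=1, N6=0, N7=0, N8=1, N9=1, N10=1, N11=1 → Y1=1, Y2=1; observed Y1=1, Y2=1. Eliminates N8 inverted output.
Only N7 inverted output is consistent with every test.

N7 inverted output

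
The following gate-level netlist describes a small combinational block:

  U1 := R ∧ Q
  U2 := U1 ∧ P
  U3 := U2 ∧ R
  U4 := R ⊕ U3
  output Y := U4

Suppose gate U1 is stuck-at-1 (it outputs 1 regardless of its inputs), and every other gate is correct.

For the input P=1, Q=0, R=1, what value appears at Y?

0

Propagate with U1 forced: U1=1 [stuck-at-1], U2=1, U3=1, U4=0.
So Y = 0. (Without the fault it would be 1.)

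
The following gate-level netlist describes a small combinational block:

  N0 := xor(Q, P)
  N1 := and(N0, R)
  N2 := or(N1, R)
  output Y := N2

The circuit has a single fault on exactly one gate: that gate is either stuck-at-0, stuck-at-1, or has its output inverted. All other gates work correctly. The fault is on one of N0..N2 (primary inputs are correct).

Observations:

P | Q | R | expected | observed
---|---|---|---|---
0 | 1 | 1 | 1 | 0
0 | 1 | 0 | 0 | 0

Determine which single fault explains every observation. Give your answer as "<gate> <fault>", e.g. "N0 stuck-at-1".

Fault-free values for test 1 (P=0, Q=1, R=1): N0=1, N1=1, N2=1, giving Y=1. Observed 0.
Test 1: faults giving observed 0 are {N2 stuck-at-0, N2 inverted output}.
Test 2 (P=0, Q=1, R=0): fault-free N0=1, N1=0, N2=0 → 0; observed 0. Eliminates N2 inverted output.
Only N2 stuck-at-0 is consistent with every test.

N2 stuck-at-0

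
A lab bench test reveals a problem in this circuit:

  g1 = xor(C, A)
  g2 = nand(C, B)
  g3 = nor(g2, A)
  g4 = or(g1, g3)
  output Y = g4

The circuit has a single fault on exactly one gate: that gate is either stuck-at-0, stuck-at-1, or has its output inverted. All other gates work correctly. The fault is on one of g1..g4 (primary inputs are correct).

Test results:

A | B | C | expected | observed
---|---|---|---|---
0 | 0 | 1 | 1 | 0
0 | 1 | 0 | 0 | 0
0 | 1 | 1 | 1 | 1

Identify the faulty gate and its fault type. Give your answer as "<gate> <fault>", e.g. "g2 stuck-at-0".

g1 stuck-at-0

Fault-free values for test 1 (A=0, B=0, C=1): g1=1, g2=1, g3=0, g4=1, giving Y=1. Observed 0.
Test 1: faults giving observed 0 are {g1 stuck-at-0, g1 inverted output, g4 stuck-at-0, g4 inverted output}.
Test 2 (A=0, B=1, C=0): fault-free g1=0, g2=1, g3=0, g4=0 → 0; observed 0. Eliminates g1 inverted output, g4 inverted output.
Test 3 (A=0, B=1, C=1): fault-free g1=1, g2=0, g3=1, g4=1 → 1; observed 1. Eliminates g4 stuck-at-0.
Only g1 stuck-at-0 is consistent with every test.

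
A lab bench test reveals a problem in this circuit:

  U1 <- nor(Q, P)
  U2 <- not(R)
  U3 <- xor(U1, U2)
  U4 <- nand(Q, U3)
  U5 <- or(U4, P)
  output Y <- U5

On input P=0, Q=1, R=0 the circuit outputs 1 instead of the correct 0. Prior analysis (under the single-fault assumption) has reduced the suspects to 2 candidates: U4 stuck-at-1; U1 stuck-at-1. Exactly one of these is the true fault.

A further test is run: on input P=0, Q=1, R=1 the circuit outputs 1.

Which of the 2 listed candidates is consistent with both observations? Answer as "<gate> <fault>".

U4 stuck-at-1

Evaluate each candidate on input P=0, Q=1, R=1:
  U4 stuck-at-1: U1=0, U2=0, U3=0, U4=1 [stuck-at-1], U5=1 → 1 — matches
  U1 stuck-at-1: U1=1 [stuck-at-1], U2=0, U3=1, U4=0, U5=0 → 0 — eliminated
Only U4 stuck-at-1 reproduces the observed 1.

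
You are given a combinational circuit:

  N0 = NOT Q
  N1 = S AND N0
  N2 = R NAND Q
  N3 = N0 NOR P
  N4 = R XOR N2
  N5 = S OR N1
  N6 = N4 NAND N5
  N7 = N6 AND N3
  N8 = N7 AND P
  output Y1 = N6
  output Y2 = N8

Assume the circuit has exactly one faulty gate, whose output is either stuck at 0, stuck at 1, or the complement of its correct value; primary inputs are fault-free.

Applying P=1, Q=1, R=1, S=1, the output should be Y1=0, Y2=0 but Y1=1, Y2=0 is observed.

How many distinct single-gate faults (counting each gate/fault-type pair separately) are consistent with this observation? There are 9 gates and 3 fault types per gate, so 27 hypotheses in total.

Fault-free: N0=0, N1=0, N2=0, N3=0, N4=1, N5=1, N6=0, N7=0, N8=0 → Y1=0, Y2=0. Observed Y1=1, Y2=0.
  N0: none of the 3 fault types match ✗
  N1: none of the 3 fault types match ✗
  N2: stuck-at-1, inverted output ✓; others ✗
  N3: none of the 3 fault types match ✗
  N4: stuck-at-0, inverted output ✓; others ✗
  N5: stuck-at-0, inverted output ✓; others ✗
  N6: stuck-at-1, inverted output ✓; others ✗
  N7: none of the 3 fault types match ✗
  N8: none of the 3 fault types match ✗
Consistent faults: {N2 stuck-at-1, N2 inverted output, N4 stuck-at-0, N4 inverted output, N5 stuck-at-0, N5 inverted output, N6 stuck-at-1, N6 inverted output} — 8 in all.

8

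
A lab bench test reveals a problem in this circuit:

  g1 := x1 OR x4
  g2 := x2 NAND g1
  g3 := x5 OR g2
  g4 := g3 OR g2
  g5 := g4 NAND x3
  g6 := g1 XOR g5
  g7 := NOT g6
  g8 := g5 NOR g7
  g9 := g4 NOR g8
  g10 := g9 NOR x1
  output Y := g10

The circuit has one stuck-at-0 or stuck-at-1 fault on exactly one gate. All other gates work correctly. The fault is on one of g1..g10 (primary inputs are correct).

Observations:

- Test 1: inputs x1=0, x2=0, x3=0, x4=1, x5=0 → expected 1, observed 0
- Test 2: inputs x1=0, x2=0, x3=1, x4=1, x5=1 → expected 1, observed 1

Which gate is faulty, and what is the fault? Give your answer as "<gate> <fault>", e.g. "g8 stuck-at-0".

g2 stuck-at-0

Fault-free values for test 1 (x1=0, x2=0, x3=0, x4=1, x5=0): g1=1, g2=1, g3=1, g4=1, g5=1, g6=0, g7=1, g8=0, g9=0, g10=1, giving Y=1. Observed 0.
Test 1: faults giving observed 0 are {g2 stuck-at-0, g4 stuck-at-0, g9 stuck-at-1, g10 stuck-at-0}.
Test 2 (x1=0, x2=0, x3=1, x4=1, x5=1): fault-free g1=1, g2=1, g3=1, g4=1, g5=0, g6=1, g7=0, g8=1, g9=0, g10=1 → 1; observed 1. Eliminates g4 stuck-at-0, g9 stuck-at-1, g10 stuck-at-0.
Only g2 stuck-at-0 is consistent with every test.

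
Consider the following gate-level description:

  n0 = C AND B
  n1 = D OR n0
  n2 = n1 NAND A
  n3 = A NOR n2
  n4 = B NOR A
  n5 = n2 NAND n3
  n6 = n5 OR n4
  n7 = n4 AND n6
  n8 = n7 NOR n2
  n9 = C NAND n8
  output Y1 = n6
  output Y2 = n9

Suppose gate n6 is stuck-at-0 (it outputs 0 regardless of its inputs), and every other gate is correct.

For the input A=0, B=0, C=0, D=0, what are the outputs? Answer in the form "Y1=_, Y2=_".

Y1=0, Y2=1

Propagate with n6 forced: n0=0, n1=0, n2=1, n3=0, n4=1, n5=1, n6=0 [stuck-at-0], n7=0, n8=0, n9=1.
So the outputs are Y1=0, Y2=1. (Without the fault they would be Y1=1, Y2=1.)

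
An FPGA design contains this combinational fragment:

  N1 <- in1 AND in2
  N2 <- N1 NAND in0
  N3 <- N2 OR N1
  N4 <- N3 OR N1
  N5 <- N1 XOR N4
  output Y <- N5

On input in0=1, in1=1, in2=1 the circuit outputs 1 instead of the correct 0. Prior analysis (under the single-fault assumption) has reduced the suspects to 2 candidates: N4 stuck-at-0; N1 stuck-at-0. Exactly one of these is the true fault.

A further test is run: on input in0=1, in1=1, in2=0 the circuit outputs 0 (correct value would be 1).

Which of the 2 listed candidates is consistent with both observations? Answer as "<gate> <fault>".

N4 stuck-at-0

Evaluate each candidate on input in0=1, in1=1, in2=0:
  N4 stuck-at-0: N1=0, N2=1, N3=1, N4=0 [stuck-at-0], N5=0 → 0 — matches
  N1 stuck-at-0: N1=0 [stuck-at-0], N2=1, N3=1, N4=1, N5=1 → 1 — eliminated
Only N4 stuck-at-0 reproduces the observed 0.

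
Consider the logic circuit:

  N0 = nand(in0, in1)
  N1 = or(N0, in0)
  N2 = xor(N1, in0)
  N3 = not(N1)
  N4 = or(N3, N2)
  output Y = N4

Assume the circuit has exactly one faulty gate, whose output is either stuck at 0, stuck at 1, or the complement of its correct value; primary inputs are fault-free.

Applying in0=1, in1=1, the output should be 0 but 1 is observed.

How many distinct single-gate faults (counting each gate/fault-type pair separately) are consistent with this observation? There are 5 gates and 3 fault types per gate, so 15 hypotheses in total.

Fault-free: N0=0, N1=1, N2=0, N3=0, N4=0 → 0. Observed 1.
  N0: none of the 3 fault types match ✗
  N1: stuck-at-0, inverted output ✓; others ✗
  N2: stuck-at-1, inverted output ✓; others ✗
  N3: stuck-at-1, inverted output ✓; others ✗
  N4: stuck-at-1, inverted output ✓; others ✗
Consistent faults: {N1 stuck-at-0, N1 inverted output, N2 stuck-at-1, N2 inverted output, N3 stuck-at-1, N3 inverted output, N4 stuck-at-1, N4 inverted output} — 8 in all.

8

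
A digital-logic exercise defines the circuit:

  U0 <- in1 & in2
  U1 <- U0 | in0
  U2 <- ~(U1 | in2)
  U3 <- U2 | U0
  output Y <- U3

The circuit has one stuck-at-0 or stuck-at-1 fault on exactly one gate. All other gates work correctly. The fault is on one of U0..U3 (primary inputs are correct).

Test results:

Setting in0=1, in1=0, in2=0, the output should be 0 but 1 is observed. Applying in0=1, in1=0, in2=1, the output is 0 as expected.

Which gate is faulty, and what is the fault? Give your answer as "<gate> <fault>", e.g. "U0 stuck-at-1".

Fault-free values for test 1 (in0=1, in1=0, in2=0): U0=0, U1=1, U2=0, U3=0, giving Y=0. Observed 1.
Test 1: faults giving observed 1 are {U0 stuck-at-1, U1 stuck-at-0, U2 stuck-at-1, U3 stuck-at-1}.
Test 2 (in0=1, in1=0, in2=1): fault-free U0=0, U1=1, U2=0, U3=0 → 0; observed 0. Eliminates U0 stuck-at-1, U2 stuck-at-1, U3 stuck-at-1.
Only U1 stuck-at-0 is consistent with every test.

U1 stuck-at-0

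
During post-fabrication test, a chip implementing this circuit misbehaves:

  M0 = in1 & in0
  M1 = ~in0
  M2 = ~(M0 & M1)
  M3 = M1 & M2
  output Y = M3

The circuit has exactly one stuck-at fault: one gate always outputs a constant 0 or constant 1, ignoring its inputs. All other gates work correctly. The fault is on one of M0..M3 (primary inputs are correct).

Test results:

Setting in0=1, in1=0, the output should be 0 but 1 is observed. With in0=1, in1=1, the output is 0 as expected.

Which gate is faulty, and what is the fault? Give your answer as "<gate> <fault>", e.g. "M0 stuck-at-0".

M1 stuck-at-1

Fault-free values for test 1 (in0=1, in1=0): M0=0, M1=0, M2=1, M3=0, giving Y=0. Observed 1.
Test 1: faults giving observed 1 are {M1 stuck-at-1, M3 stuck-at-1}.
Test 2 (in0=1, in1=1): fault-free M0=1, M1=0, M2=1, M3=0 → 0; observed 0. Eliminates M3 stuck-at-1.
Only M1 stuck-at-1 is consistent with every test.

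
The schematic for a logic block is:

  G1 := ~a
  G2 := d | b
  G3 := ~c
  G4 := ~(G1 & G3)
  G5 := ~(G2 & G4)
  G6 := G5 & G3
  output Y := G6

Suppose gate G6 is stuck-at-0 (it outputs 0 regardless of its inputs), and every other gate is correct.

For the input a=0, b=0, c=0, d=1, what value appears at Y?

Propagate with G6 forced: G1=1, G2=1, G3=1, G4=0, G5=1, G6=0 [stuck-at-0].
So Y = 0. (Without the fault it would be 1.)

0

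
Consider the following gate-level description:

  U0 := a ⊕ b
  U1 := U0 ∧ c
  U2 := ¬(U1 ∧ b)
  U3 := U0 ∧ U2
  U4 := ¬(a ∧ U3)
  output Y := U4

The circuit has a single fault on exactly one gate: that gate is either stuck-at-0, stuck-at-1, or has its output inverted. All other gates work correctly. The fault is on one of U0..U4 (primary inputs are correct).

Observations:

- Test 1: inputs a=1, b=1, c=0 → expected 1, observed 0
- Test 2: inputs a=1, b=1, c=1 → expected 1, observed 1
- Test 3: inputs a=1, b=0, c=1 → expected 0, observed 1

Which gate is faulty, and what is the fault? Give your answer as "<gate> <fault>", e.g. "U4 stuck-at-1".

U0 inverted output

Fault-free values for test 1 (a=1, b=1, c=0): U0=0, U1=0, U2=1, U3=0, U4=1, giving Y=1. Observed 0.
Test 1: faults giving observed 0 are {U0 stuck-at-1, U0 inverted output, U3 stuck-at-1, U3 inverted output, U4 stuck-at-0, U4 inverted output}.
Test 2 (a=1, b=1, c=1): fault-free U0=0, U1=0, U2=1, U3=0, U4=1 → 1; observed 1. Eliminates U3 stuck-at-1, U3 inverted output, U4 stuck-at-0, U4 inverted output.
Test 3 (a=1, b=0, c=1): fault-free U0=1, U1=1, U2=1, U3=1, U4=0 → 0; observed 1. Eliminates U0 stuck-at-1.
Only U0 inverted output is consistent with every test.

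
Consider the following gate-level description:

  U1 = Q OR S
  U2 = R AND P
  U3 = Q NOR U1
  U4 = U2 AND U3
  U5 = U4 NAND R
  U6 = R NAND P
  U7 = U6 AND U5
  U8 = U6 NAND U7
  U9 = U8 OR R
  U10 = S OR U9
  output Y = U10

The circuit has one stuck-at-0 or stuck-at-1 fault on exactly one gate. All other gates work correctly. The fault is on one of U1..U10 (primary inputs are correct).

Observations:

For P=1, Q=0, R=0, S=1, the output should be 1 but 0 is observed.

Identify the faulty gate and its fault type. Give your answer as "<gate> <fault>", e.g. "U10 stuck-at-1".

Fault-free values for test 1 (P=1, Q=0, R=0, S=1): U1=1, U2=0, U3=0, U4=0, U5=1, U6=1, U7=1, U8=0, U9=0, U10=1, giving Y=1. Observed 0.
Test 1: faults giving observed 0 are {U10 stuck-at-0}.
Only U10 stuck-at-0 is consistent with every test.

U10 stuck-at-0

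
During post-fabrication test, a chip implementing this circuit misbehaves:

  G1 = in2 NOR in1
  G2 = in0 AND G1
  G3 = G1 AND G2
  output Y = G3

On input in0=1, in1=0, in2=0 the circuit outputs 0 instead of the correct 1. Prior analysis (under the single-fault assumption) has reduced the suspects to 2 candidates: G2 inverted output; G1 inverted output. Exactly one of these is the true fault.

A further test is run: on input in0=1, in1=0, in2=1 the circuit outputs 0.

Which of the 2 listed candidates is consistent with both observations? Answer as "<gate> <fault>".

G2 inverted output

Evaluate each candidate on input in0=1, in1=0, in2=1:
  G2 inverted output: G1=0, G2=1 [inverted output], G3=0 → 0 — matches
  G1 inverted output: G1=1 [inverted output], G2=1, G3=1 → 1 — eliminated
Only G2 inverted output reproduces the observed 0.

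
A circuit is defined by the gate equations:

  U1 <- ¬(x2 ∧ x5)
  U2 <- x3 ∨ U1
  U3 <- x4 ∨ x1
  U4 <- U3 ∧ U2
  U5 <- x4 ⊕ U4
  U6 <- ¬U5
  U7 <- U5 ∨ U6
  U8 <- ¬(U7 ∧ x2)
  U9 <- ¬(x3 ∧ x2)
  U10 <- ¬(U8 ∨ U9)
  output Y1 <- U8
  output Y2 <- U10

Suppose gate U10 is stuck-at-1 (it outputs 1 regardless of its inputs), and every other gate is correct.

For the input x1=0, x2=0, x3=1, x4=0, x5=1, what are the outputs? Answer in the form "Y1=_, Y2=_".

Propagate with U10 forced: U1=1, U2=1, U3=0, U4=0, U5=0, U6=1, U7=1, U8=1, U9=1, U10=1 [stuck-at-1].
So the outputs are Y1=1, Y2=1. (Without the fault they would be Y1=1, Y2=0.)

Y1=1, Y2=1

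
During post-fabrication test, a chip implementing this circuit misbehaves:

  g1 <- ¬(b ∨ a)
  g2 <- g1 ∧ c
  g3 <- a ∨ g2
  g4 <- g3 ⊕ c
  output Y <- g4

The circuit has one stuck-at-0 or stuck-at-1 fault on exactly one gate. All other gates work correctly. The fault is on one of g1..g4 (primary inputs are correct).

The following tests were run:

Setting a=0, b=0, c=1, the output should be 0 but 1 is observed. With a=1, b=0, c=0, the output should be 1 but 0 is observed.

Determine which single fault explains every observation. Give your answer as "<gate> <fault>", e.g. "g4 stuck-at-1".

g3 stuck-at-0

Fault-free values for test 1 (a=0, b=0, c=1): g1=1, g2=1, g3=1, g4=0, giving Y=0. Observed 1.
Test 1: faults giving observed 1 are {g1 stuck-at-0, g2 stuck-at-0, g3 stuck-at-0, g4 stuck-at-1}.
Test 2 (a=1, b=0, c=0): fault-free g1=0, g2=0, g3=1, g4=1 → 1; observed 0. Eliminates g1 stuck-at-0, g2 stuck-at-0, g4 stuck-at-1.
Only g3 stuck-at-0 is consistent with every test.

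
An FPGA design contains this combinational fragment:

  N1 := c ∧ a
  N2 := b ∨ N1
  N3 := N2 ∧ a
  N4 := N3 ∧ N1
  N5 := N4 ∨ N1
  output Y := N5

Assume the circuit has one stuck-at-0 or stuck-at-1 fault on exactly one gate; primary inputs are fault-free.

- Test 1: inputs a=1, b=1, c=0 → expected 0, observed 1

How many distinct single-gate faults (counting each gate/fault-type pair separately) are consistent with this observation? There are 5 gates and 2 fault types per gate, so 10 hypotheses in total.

3

Fault-free: N1=0, N2=1, N3=1, N4=0, N5=0 → 0. Observed 1.
  N1 stuck-at-0: output 0 ✗
  N1 stuck-at-1: output 1 ✓
  N2 stuck-at-0: output 0 ✗
  N2 stuck-at-1: output 0 ✗
  N3 stuck-at-0: output 0 ✗
  N3 stuck-at-1: output 0 ✗
  N4 stuck-at-0: output 0 ✗
  N4 stuck-at-1: output 1 ✓
  N5 stuck-at-0: output 0 ✗
  N5 stuck-at-1: output 1 ✓
Consistent faults: {N1 stuck-at-1, N4 stuck-at-1, N5 stuck-at-1} — 3 in all.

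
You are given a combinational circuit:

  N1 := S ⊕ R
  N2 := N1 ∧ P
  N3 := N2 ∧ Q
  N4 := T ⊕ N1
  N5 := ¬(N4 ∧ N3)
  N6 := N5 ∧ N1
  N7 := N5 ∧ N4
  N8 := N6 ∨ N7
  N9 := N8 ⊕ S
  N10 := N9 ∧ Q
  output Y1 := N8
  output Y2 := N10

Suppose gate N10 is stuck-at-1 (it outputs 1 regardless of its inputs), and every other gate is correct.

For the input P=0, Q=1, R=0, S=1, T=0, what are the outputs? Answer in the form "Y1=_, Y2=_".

Y1=1, Y2=1

Propagate with N10 forced: N1=1, N2=0, N3=0, N4=1, N5=1, N6=1, N7=1, N8=1, N9=0, N10=1 [stuck-at-1].
So the outputs are Y1=1, Y2=1. (Without the fault they would be Y1=1, Y2=0.)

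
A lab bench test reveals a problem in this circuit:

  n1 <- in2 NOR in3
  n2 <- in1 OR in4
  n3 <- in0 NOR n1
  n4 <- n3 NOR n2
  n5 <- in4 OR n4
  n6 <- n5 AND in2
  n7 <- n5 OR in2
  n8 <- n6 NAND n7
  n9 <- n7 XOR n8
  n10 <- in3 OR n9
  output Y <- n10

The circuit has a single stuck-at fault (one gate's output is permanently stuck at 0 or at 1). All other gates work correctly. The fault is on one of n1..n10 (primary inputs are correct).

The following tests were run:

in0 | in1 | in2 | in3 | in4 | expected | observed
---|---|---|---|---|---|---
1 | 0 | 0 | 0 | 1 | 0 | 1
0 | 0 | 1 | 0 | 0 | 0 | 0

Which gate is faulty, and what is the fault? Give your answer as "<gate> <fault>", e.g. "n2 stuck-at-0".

Fault-free values for test 1 (in0=1, in1=0, in2=0, in3=0, in4=1): n1=1, n2=1, n3=0, n4=0, n5=1, n6=0, n7=1, n8=1, n9=0, n10=0, giving Y=0. Observed 1.
Test 1: faults giving observed 1 are {n5 stuck-at-0, n6 stuck-at-1, n7 stuck-at-0, n8 stuck-at-0, n9 stuck-at-1, n10 stuck-at-1}.
Test 2 (in0=0, in1=0, in2=1, in3=0, in4=0): fault-free n1=0, n2=0, n3=1, n4=0, n5=0, n6=0, n7=1, n8=1, n9=0, n10=0 → 0; observed 0. Eliminates n6 stuck-at-1, n7 stuck-at-0, n8 stuck-at-0, n9 stuck-at-1, n10 stuck-at-1.
Only n5 stuck-at-0 is consistent with every test.

n5 stuck-at-0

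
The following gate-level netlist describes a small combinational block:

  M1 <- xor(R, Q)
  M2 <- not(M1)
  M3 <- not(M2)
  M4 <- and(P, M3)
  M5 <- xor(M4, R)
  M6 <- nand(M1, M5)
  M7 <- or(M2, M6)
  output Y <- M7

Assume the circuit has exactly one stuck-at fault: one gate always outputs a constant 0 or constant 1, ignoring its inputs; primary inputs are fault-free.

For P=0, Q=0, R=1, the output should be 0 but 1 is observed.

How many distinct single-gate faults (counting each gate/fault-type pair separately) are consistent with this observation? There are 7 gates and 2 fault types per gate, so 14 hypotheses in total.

Fault-free: M1=1, M2=0, M3=1, M4=0, M5=1, M6=0, M7=0 → 0. Observed 1.
  M1 stuck-at-0: output 1 ✓
  M1 stuck-at-1: output 0 ✗
  M2 stuck-at-0: output 0 ✗
  M2 stuck-at-1: output 1 ✓
  M3 stuck-at-0: output 0 ✗
  M3 stuck-at-1: output 0 ✗
  M4 stuck-at-0: output 0 ✗
  M4 stuck-at-1: output 1 ✓
  M5 stuck-at-0: output 1 ✓
  M5 stuck-at-1: output 0 ✗
  M6 stuck-at-0: output 0 ✗
  M6 stuck-at-1: output 1 ✓
  M7 stuck-at-0: output 0 ✗
  M7 stuck-at-1: output 1 ✓
Consistent faults: {M1 stuck-at-0, M2 stuck-at-1, M4 stuck-at-1, M5 stuck-at-0, M6 stuck-at-1, M7 stuck-at-1} — 6 in all.

6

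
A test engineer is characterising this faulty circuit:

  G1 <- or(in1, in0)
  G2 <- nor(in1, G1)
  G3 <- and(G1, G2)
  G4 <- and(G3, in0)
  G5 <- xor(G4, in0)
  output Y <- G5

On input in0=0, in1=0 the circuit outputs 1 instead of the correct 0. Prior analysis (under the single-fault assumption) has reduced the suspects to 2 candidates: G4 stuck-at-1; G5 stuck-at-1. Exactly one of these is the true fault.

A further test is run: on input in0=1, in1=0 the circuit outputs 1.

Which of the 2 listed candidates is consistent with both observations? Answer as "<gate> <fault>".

Evaluate each candidate on input in0=1, in1=0:
  G4 stuck-at-1: G1=1, G2=0, G3=0, G4=1 [stuck-at-1], G5=0 → 0 — eliminated
  G5 stuck-at-1: G1=1, G2=0, G3=0, G4=0, G5=1 [stuck-at-1] → 1 — matches
Only G5 stuck-at-1 reproduces the observed 1.

G5 stuck-at-1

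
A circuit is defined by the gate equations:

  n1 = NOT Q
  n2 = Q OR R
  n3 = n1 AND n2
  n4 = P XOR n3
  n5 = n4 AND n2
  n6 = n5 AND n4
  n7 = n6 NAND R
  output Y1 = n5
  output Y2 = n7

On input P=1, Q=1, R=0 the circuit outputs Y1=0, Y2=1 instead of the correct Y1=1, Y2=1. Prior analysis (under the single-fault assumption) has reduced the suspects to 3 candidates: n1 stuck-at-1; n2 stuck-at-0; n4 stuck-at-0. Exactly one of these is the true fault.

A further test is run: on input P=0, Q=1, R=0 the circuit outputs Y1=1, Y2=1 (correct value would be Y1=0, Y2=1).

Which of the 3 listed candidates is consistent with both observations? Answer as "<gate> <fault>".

Evaluate each candidate on input P=0, Q=1, R=0:
  n1 stuck-at-1: n1=1 [stuck-at-1], n2=1, n3=1, n4=1, n5=1, n6=1, n7=1 → Y1=1, Y2=1 — matches
  n2 stuck-at-0: n1=0, n2=0 [stuck-at-0], n3=0, n4=0, n5=0, n6=0, n7=1 → Y1=0, Y2=1 — eliminated
  n4 stuck-at-0: n1=0, n2=1, n3=0, n4=0 [stuck-at-0], n5=0, n6=0, n7=1 → Y1=0, Y2=1 — eliminated
Only n1 stuck-at-1 reproduces the observed Y1=1, Y2=1.

n1 stuck-at-1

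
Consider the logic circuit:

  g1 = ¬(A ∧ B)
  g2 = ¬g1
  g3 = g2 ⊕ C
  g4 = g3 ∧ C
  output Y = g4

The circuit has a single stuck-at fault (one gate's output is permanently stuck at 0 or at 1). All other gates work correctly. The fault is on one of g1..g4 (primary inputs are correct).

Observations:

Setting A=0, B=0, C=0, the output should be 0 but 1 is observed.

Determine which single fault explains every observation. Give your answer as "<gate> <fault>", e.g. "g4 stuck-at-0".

g4 stuck-at-1

Fault-free values for test 1 (A=0, B=0, C=0): g1=1, g2=0, g3=0, g4=0, giving Y=0. Observed 1.
Test 1: faults giving observed 1 are {g4 stuck-at-1}.
Only g4 stuck-at-1 is consistent with every test.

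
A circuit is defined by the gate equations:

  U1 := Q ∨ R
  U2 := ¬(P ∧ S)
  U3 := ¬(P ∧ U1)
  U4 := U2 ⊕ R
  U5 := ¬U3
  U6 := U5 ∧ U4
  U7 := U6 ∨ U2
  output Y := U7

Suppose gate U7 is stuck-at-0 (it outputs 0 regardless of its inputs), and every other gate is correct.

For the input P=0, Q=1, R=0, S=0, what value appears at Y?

Propagate with U7 forced: U1=1, U2=1, U3=1, U4=1, U5=0, U6=0, U7=0 [stuck-at-0].
So Y = 0. (Without the fault it would be 1.)

0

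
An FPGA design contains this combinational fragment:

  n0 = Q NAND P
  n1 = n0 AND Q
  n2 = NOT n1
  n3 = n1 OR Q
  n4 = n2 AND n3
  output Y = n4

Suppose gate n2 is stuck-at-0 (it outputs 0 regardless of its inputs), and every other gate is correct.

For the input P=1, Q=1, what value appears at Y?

0

Propagate with n2 forced: n0=0, n1=0, n2=0 [stuck-at-0], n3=1, n4=0.
So Y = 0. (Without the fault it would be 1.)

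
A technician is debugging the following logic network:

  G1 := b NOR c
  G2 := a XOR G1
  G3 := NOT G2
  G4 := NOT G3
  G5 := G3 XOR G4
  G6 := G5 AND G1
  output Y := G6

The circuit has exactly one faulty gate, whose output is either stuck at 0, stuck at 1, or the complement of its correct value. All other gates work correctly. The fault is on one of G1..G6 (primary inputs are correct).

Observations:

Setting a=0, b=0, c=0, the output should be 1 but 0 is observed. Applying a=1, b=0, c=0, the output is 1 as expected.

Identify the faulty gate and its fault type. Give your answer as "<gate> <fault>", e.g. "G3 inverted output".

Fault-free values for test 1 (a=0, b=0, c=0): G1=1, G2=1, G3=0, G4=1, G5=1, G6=1, giving Y=1. Observed 0.
Test 1: faults giving observed 0 are {G1 stuck-at-0, G1 inverted output, G4 stuck-at-0, G4 inverted output, G5 stuck-at-0, G5 inverted output, G6 stuck-at-0, G6 inverted output}.
Test 2 (a=1, b=0, c=0): fault-free G1=1, G2=0, G3=1, G4=0, G5=1, G6=1 → 1; observed 1. Eliminates G1 stuck-at-0, G1 inverted output, G4 inverted output, G5 stuck-at-0, G5 inverted output, G6 stuck-at-0, G6 inverted output.
Only G4 stuck-at-0 is consistent with every test.

G4 stuck-at-0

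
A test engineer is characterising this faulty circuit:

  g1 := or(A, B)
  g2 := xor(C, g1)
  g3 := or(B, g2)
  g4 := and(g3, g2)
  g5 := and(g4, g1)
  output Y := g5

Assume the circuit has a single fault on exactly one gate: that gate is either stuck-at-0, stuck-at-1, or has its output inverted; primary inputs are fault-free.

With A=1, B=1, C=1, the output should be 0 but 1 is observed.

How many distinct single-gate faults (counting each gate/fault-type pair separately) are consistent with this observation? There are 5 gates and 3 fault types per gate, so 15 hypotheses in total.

6

Fault-free: g1=1, g2=0, g3=1, g4=0, g5=0 → 0. Observed 1.
  g1: none of the 3 fault types match ✗
  g2: stuck-at-1, inverted output ✓; others ✗
  g3: none of the 3 fault types match ✗
  g4: stuck-at-1, inverted output ✓; others ✗
  g5: stuck-at-1, inverted output ✓; others ✗
Consistent faults: {g2 stuck-at-1, g2 inverted output, g4 stuck-at-1, g4 inverted output, g5 stuck-at-1, g5 inverted output} — 6 in all.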